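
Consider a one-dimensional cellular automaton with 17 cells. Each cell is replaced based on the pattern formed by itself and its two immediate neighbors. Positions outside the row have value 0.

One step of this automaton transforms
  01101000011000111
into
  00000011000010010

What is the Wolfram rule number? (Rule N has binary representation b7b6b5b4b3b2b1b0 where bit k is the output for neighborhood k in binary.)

position 15: 111 → 1  (bit 7 = 1)
position 2: 110 → 0  (bit 6 = 0)
position 3: 101 → 0  (bit 5 = 0)
position 5: 100 → 0  (bit 4 = 0)
position 1: 011 → 0  (bit 3 = 0)
position 4: 010 → 0  (bit 2 = 0)
position 0: 001 → 0  (bit 1 = 0)
position 6: 000 → 1  (bit 0 = 1)
bits b7..b0 = 10000001 = 129

129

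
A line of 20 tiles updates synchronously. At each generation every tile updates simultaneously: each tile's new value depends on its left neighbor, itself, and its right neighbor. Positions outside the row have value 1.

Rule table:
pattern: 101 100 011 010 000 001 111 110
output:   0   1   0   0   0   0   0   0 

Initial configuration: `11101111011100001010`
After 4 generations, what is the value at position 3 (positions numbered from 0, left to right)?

0

generation 1: 00000000000010000000
generation 2: 10000000000001000000
generation 3: 01000000000000100000
generation 4: 00100000000000010000
position 3 holds 0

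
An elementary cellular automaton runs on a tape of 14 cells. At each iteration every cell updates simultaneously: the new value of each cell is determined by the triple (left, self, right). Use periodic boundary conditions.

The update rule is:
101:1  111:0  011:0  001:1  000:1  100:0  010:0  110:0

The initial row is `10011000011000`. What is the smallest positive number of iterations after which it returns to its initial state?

00100011100011
01001100001100
10010001110001
00100110000110
11001000111000
00010011000011
01100100011100
10001001100001
00110010001110
11000100110000
00011001000111
01100010011000
10001100100011
00110001001100
11000110010001
00011000100110
11100011001000
00001100010011
01110001100100
10000110001001
00111000110010
11000011000100
00011100011001
01100001100010
10001110001100
00110000110001
01000111000110
10011000011000

28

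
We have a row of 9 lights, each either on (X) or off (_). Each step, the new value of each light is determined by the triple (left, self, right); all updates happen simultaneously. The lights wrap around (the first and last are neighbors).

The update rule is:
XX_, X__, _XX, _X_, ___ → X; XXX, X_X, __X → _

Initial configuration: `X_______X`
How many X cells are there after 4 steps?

3

XXXXXXX_X
______X_X
XXXXX_X_X
____X_X_X
count of X: 3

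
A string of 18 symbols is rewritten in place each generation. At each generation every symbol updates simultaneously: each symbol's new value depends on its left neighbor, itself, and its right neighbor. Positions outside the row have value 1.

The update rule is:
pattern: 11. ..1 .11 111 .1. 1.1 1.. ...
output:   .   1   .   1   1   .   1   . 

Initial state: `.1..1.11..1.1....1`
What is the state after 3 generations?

11...1.1.11..1.1..

.1111...111.11..1.
..11.1.1.1....111.
11...1.1.11..1.1..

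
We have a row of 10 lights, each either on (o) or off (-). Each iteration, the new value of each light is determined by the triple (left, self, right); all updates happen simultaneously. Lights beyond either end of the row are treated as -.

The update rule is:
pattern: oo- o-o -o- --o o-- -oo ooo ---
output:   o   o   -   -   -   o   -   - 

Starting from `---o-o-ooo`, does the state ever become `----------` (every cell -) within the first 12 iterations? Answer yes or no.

----o-oo-o
-----oooo-
-----o--o-
----------
all cells are - at iteration 4

yes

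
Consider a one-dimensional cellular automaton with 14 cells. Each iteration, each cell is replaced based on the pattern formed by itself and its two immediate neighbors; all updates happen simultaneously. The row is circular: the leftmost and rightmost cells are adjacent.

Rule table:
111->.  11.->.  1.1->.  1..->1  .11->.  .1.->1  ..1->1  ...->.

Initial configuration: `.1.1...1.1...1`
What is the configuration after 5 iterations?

iteration 1: .1.11.11.11.11
iteration 2: .1............
iteration 3: 111...........
iteration 4: ...1.........1
iteration 5: 1.111.......11

1.111.......11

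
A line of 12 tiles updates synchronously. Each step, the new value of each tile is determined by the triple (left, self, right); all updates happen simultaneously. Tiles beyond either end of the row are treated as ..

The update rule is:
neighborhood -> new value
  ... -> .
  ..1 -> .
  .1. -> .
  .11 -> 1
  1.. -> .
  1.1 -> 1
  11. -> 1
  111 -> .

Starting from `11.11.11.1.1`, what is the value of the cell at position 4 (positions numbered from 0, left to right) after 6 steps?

.

111111111.1.
1.......11..
........11..
........11..  (fixed point — unchanged through step 6)
position 4 holds .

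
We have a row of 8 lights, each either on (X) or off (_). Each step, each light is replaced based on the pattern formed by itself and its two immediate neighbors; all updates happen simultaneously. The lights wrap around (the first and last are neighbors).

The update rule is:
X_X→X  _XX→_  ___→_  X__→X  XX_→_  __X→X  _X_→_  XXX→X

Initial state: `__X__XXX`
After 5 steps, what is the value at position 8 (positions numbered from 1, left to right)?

XX_XX_X_
__X__X_X
XX_XX_X_  (repeats step 1; period 2)
step 5: XX_XX_X_
position 8 holds _

_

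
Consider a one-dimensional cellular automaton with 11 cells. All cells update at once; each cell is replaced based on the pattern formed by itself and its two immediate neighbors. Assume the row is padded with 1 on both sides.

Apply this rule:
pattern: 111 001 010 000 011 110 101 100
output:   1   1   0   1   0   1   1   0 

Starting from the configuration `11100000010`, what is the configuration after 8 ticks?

tick 1: 11101111101
tick 2: 11110111110
tick 3: 11111011111
tick 4: 11111101111
tick 5: 11111110111
tick 6: 11111111011
tick 7: 11111111101
tick 8: 11111111110

11111111110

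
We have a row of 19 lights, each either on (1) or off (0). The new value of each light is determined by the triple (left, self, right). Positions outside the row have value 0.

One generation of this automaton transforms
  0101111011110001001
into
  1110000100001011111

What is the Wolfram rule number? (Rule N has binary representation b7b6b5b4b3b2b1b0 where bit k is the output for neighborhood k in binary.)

position 4: 111 → 0  (bit 7 = 0)
position 6: 110 → 0  (bit 6 = 0)
position 2: 101 → 1  (bit 5 = 1)
position 12: 100 → 1  (bit 4 = 1)
position 3: 011 → 0  (bit 3 = 0)
position 1: 010 → 1  (bit 2 = 1)
position 0: 001 → 1  (bit 1 = 1)
position 13: 000 → 0  (bit 0 = 0)
bits b7..b0 = 00110110 = 54

54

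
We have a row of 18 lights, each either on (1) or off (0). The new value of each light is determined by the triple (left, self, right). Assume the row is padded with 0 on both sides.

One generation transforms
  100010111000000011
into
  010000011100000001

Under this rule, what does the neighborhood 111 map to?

1

At position 7 the neighborhood is 111; the next row has 1 there.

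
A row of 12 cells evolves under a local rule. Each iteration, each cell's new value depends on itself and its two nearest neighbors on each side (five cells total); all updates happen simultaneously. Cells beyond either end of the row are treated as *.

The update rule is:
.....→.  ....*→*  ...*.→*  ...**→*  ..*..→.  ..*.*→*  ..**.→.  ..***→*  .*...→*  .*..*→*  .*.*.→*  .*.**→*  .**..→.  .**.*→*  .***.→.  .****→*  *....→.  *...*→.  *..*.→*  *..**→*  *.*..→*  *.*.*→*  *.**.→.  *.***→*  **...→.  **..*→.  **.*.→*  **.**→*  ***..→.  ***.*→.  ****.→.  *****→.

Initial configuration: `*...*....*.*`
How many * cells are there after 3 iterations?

4

...*.*.*****
..*******...
.***.......*
count of *: 4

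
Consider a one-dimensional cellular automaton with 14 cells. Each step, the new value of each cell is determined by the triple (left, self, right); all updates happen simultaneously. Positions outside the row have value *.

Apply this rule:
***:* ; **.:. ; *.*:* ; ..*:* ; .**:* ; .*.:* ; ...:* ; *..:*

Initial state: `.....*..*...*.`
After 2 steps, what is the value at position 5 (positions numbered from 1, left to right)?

*

**************
**************
position 5 holds *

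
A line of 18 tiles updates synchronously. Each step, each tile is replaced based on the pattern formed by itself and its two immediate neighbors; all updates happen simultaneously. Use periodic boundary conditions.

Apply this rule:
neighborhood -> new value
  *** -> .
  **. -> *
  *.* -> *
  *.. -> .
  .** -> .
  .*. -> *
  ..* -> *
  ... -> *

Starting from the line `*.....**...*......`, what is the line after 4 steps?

***.*.********...*

step 1: *.****.*.***.*****
step 2: **...****..**.....
step 3: .*.**...*.*.*.****
step 4: ***.*.********...*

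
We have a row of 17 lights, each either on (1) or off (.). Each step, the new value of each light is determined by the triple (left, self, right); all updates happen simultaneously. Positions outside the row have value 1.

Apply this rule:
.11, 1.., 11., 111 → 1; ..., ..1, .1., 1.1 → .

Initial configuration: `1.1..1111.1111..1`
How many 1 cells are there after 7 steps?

14

1..1.1111.11111.1
11...1111.11111.1
111..1111.11111.1
1111.1111.11111.1
1111.1111.11111.1  (fixed point — unchanged through step 7)
count of 1: 14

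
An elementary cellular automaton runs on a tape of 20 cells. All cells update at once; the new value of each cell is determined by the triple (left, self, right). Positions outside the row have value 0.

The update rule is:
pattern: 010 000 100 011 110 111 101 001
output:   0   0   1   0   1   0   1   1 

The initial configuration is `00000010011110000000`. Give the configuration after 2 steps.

00001010110101100000

step 1: 00000101100011000000
step 2: 00001010110101100000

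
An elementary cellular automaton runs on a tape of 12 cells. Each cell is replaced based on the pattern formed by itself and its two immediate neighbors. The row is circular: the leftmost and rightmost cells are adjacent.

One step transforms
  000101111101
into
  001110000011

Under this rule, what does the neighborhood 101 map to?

1

At position 4 the neighborhood is 101; the next row has 1 there.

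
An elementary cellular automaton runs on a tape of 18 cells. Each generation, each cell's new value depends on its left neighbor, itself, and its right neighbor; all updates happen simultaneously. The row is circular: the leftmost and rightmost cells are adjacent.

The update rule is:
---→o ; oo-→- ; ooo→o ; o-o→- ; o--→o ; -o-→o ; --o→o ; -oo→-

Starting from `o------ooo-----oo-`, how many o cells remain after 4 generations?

ooooooo-o-ooooo---
-ooooo--o--ooo-ooo
--ooo-ooooo-o---o-
oo-o---ooo--oooooo
count of o: 12

12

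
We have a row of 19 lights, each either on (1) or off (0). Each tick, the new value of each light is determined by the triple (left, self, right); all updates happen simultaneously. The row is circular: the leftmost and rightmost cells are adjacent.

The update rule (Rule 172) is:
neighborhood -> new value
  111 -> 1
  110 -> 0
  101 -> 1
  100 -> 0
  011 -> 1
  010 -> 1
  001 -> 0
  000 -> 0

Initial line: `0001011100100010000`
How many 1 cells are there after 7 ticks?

0001111000100010000
0001110000100010000
0001100000100010000
0001000000100010000
0001000000100010000  (fixed point — unchanged through tick 7)
count of 1: 3

3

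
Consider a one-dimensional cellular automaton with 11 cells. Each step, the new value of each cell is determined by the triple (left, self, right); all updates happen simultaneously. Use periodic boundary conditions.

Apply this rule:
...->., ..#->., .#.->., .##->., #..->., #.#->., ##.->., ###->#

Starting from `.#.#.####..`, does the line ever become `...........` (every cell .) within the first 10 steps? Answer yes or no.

step 1: ......##...
step 2: ...........
all cells are . at step 2

yes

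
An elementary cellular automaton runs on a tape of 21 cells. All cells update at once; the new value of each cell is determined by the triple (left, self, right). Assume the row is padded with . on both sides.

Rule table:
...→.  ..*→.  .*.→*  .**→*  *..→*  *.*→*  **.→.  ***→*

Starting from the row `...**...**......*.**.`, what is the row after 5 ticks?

...*.*..*.*.....***.*
...****.****....**.**
...***.****.*...*.**.
...**.****.***..***.*
...*.****.***.*.**.**

...*.****.***.*.**.**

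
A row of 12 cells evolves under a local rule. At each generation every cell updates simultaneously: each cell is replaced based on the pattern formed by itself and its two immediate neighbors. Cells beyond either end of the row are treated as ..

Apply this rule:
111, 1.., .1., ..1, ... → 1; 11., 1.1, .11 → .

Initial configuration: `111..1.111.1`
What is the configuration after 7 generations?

.1.111..1..1
11..1.111111
..111..1111.
11.1.11.11.1
...1.......1
111111111111
.1111111111.

.1111111111.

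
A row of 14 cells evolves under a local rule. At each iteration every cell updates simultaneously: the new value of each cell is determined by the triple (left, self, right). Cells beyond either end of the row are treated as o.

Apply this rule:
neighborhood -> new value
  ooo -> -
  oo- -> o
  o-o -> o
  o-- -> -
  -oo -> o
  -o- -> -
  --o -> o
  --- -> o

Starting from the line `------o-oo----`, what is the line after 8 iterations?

oo---oo-oo--oo

-ooooo-ooo-ooo
oo---ooo-ooo--
-o-ooo-ooo-o-o
o-oo-ooo-oo-oo
oooooo-oooooo-
-----ooo----oo
-ooooo-o-oooo-
oo---oo-oo--oo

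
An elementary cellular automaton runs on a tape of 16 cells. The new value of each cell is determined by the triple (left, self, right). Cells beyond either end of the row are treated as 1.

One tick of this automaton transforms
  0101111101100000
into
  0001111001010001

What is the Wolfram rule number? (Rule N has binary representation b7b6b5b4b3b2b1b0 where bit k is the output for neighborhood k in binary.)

154

position 4: 111 → 1  (bit 7 = 1)
position 7: 110 → 0  (bit 6 = 0)
position 0: 101 → 0  (bit 5 = 0)
position 11: 100 → 1  (bit 4 = 1)
position 3: 011 → 1  (bit 3 = 1)
position 1: 010 → 0  (bit 2 = 0)
position 15: 001 → 1  (bit 1 = 1)
position 12: 000 → 0  (bit 0 = 0)
bits b7..b0 = 10011010 = 154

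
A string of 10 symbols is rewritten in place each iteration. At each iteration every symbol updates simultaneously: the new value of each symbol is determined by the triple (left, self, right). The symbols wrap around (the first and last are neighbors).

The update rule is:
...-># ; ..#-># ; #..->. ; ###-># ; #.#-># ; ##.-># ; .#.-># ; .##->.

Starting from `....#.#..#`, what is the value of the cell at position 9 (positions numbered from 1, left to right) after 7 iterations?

.######.##
#.######.#
##.######.
.##.######
#.##.#####
##.##.####
###.##.###
position 9 holds #

#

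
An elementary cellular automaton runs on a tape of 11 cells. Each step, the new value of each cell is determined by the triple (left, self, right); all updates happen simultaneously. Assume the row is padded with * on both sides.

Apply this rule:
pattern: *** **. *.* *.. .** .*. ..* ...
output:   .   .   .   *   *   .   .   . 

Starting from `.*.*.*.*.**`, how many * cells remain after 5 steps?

2

.........*.
*..........
.*.........
..*........
*..*.......
count of *: 2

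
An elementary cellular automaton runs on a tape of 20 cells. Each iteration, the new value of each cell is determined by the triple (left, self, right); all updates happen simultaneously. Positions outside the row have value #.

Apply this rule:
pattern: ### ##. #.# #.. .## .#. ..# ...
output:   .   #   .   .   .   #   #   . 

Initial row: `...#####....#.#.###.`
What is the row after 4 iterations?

.##.##.#..#.#.#.#.#.

..#....#...##.#...#.
.##...##..#.#.#..##.
..#..#.#.##.#.#.#.#.
.##.##.#..#.#.#.#.#.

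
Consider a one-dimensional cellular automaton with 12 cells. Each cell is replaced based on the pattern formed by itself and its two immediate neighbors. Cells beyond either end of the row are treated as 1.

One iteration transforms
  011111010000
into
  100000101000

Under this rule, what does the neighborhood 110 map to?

0

At position 5 the neighborhood is 110; the next row has 0 there.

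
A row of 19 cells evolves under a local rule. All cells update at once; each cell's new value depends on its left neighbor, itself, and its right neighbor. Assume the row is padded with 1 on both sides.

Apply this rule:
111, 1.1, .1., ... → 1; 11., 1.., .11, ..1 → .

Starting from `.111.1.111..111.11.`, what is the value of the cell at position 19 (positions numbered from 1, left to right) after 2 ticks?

.

1.1.111.1....1.1..1
.111.1.11.11.111...
position 19 holds .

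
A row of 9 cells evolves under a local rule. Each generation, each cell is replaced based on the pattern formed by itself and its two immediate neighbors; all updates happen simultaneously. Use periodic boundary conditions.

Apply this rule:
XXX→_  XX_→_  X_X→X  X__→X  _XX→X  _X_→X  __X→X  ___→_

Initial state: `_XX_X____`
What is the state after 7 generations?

XX_XX____

XX_XXX___
X_XX__X_X
_XX_XXXXX
XX_XX____
X_XX_X__X
_XX_XXXXX  (repeats generation 3; period 3)
generation 7: XX_XX____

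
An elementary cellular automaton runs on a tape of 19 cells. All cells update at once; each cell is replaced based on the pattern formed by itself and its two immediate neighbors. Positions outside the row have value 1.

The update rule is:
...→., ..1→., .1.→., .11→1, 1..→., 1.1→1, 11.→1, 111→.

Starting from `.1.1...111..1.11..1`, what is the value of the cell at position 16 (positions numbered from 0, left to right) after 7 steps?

step 1: 1.1....1.1...111..1
step 2: 11......1....1.1..1
step 3: .1............1...1
step 4: 1.................1
step 5: 1.................1  (fixed point — unchanged through step 7)
position 16 holds .

.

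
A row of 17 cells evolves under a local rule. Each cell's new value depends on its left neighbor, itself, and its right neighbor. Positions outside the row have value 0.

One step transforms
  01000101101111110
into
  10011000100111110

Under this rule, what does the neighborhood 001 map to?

At position 0 the neighborhood is 001; the next row has 1 there.

1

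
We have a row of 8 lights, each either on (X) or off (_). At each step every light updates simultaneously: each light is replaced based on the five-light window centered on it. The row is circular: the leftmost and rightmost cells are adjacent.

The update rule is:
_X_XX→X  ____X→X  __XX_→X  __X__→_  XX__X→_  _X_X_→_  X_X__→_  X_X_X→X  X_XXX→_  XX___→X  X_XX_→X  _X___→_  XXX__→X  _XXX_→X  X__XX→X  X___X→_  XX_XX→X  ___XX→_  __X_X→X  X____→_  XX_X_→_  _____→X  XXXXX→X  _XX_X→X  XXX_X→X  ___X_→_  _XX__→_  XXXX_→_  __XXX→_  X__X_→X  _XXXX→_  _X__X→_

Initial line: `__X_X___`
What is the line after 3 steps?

_X_X_XXX

X_X____X
X____X_X
_X_X_XXX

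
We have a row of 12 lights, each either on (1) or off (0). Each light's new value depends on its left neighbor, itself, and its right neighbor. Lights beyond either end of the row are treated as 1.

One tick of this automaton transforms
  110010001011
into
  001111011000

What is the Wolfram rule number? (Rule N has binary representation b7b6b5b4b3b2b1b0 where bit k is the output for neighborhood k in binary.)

22

position 0: 111 → 0  (bit 7 = 0)
position 1: 110 → 0  (bit 6 = 0)
position 9: 101 → 0  (bit 5 = 0)
position 2: 100 → 1  (bit 4 = 1)
position 10: 011 → 0  (bit 3 = 0)
position 4: 010 → 1  (bit 2 = 1)
position 3: 001 → 1  (bit 1 = 1)
position 6: 000 → 0  (bit 0 = 0)
bits b7..b0 = 00010110 = 22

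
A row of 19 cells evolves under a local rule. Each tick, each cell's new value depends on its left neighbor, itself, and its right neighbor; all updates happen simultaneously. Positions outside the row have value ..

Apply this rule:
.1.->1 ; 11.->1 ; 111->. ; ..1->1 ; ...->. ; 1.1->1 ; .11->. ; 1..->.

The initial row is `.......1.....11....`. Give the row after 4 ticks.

...1...1.11..11....

......11....1.1....
.....1.1...1111....
....1111..1...1....
...1...1.11..11....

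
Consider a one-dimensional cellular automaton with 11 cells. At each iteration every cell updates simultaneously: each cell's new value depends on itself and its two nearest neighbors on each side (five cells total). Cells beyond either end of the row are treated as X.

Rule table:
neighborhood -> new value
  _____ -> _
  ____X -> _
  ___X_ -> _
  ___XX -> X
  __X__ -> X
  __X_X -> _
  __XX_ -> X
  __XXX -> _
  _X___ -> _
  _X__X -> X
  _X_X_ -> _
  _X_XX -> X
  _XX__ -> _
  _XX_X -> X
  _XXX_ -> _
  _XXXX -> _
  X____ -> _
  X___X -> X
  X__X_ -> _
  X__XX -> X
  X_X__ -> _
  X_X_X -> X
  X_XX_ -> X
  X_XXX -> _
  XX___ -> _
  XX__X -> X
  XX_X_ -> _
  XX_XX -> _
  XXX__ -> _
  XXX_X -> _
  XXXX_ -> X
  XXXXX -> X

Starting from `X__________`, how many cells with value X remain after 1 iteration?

iteration 1: __________X
count of X: 1

1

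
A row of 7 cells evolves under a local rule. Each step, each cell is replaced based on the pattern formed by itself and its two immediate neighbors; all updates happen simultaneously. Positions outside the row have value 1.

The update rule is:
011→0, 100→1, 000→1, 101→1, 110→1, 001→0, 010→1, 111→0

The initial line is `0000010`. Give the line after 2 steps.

0001100

step 1: 1111011
step 2: 0001100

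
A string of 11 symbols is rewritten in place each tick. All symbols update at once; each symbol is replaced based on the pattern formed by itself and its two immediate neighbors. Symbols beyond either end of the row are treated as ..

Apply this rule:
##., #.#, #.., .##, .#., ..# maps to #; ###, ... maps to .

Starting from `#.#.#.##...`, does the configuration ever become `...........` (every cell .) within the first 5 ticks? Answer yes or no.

no

#########..
#.......##.
##.....####
###...##..#
#.##.######
tick 5 is #.##.######, still not uniform .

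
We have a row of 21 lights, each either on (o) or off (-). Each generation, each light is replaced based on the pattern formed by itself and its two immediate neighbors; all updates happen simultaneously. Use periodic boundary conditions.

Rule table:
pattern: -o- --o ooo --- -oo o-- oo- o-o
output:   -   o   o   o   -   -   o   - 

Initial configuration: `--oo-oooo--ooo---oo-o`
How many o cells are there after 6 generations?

9

-o-o--ooo-o-oo-oo-o--
o----o-oo----o--o---o
o-ooo---o-ooo--o--oo-
---oo-oo---oo-o--o-o-
ooo-o--o-oo-o---o----
-oo---o---o---oo--ooo
count of o: 9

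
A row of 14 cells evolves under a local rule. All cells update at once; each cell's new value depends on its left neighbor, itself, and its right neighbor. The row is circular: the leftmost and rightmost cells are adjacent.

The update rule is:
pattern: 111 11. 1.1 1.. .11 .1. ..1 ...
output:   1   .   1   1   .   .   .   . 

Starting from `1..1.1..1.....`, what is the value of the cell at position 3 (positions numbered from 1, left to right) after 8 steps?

.1..1.1..1....
..1..1.1..1...
...1..1.1..1..
....1..1.1..1.
.....1..1.1..1
1.....1..1.1..
.1.....1..1.1.
..1.....1..1.1
position 3 holds 1

1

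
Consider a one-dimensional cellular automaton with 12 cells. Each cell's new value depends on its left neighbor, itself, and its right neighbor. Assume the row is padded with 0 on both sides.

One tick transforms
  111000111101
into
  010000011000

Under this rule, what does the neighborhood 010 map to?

At position 11 the neighborhood is 010; the next row has 0 there.

0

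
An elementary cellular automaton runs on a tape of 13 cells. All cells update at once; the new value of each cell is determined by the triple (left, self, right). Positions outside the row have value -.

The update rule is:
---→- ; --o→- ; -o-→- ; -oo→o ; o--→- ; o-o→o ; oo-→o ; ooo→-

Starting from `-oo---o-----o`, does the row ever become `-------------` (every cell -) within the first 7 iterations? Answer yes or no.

no

-oo----------
-oo----------  (fixed point — unchanged through iteration 7)
iteration 7 is -oo----------, still not uniform -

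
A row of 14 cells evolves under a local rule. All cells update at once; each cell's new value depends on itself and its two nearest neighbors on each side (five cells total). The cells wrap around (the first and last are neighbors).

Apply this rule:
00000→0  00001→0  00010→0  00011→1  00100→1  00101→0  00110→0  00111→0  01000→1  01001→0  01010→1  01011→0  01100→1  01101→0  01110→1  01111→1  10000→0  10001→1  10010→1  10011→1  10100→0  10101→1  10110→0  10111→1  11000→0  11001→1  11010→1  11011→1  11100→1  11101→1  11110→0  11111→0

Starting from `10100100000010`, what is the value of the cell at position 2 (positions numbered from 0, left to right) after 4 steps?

1

11001110000001
11110110000010
11011010000000
00100101000001
position 2 holds 1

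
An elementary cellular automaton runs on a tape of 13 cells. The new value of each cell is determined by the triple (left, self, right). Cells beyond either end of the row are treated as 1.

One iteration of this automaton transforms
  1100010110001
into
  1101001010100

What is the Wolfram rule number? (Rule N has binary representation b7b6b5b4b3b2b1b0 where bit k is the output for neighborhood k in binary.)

225

position 0: 111 → 1  (bit 7 = 1)
position 1: 110 → 1  (bit 6 = 1)
position 6: 101 → 1  (bit 5 = 1)
position 2: 100 → 0  (bit 4 = 0)
position 7: 011 → 0  (bit 3 = 0)
position 5: 010 → 0  (bit 2 = 0)
position 4: 001 → 0  (bit 1 = 0)
position 3: 000 → 1  (bit 0 = 1)
bits b7..b0 = 11100001 = 225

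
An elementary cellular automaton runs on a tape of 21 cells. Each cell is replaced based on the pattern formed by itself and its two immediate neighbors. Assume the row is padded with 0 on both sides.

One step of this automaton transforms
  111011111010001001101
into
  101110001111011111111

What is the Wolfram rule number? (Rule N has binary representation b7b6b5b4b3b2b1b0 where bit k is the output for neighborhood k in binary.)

126

position 1: 111 → 0  (bit 7 = 0)
position 2: 110 → 1  (bit 6 = 1)
position 3: 101 → 1  (bit 5 = 1)
position 11: 100 → 1  (bit 4 = 1)
position 0: 011 → 1  (bit 3 = 1)
position 10: 010 → 1  (bit 2 = 1)
position 13: 001 → 1  (bit 1 = 1)
position 12: 000 → 0  (bit 0 = 0)
bits b7..b0 = 01111110 = 126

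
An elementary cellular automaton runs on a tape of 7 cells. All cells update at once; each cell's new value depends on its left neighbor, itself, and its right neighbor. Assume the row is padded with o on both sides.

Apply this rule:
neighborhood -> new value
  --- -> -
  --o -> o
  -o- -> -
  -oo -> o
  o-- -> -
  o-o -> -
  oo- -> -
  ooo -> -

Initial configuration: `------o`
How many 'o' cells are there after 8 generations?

3

generation 1: -----oo
generation 2: ----oo-
generation 3: ---oo--
generation 4: --oo--o
generation 5: -oo--oo
generation 6: -o--oo-
generation 7: ---oo--  (repeats generation 3; period 4)
generation 8: --oo--o
count of o: 3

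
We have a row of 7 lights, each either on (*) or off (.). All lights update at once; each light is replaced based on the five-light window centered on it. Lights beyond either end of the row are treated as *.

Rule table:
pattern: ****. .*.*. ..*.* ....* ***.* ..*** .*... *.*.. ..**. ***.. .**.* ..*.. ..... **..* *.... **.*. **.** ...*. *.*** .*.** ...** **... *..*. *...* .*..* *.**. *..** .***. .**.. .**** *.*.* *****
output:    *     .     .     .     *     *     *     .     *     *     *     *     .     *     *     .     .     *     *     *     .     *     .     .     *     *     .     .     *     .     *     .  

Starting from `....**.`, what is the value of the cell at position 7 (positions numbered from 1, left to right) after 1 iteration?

**..**.
position 7 holds .

.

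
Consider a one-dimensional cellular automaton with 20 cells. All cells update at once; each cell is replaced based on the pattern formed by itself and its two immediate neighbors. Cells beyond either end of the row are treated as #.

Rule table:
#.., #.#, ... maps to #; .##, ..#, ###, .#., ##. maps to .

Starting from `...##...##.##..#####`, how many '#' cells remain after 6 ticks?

##...##...#..#......
..##...##..#..#####.
#...##...#..#......#
.##...##..#..#####..
#..##...#..#......#.
.#...##..#..#####..#
count of #: 10

10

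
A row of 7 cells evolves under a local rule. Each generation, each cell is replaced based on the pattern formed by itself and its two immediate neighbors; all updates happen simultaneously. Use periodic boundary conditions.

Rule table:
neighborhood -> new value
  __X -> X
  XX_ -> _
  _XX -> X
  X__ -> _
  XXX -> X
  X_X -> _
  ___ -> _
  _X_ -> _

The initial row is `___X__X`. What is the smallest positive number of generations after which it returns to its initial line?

generation 1: __X__X_
generation 2: _X__X__
generation 3: X__X___
generation 4: __X___X
generation 5: _X___X_
generation 6: X___X__
generation 7: ___X__X

7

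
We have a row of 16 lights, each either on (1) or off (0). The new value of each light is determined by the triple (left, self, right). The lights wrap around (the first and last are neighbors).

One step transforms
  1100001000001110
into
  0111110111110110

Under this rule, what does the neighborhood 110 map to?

At position 1 the neighborhood is 110; the next row has 1 there.

1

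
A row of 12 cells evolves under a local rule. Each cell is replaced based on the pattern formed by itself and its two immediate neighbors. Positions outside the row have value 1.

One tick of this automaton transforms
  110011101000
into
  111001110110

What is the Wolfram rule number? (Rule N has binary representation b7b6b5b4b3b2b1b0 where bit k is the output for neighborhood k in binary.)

241

position 0: 111 → 1  (bit 7 = 1)
position 1: 110 → 1  (bit 6 = 1)
position 7: 101 → 1  (bit 5 = 1)
position 2: 100 → 1  (bit 4 = 1)
position 4: 011 → 0  (bit 3 = 0)
position 8: 010 → 0  (bit 2 = 0)
position 3: 001 → 0  (bit 1 = 0)
position 10: 000 → 1  (bit 0 = 1)
bits b7..b0 = 11110001 = 241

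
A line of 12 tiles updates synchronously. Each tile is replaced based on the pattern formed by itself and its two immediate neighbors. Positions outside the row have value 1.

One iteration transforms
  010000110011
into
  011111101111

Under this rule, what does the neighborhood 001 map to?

1

At position 5 the neighborhood is 001; the next row has 1 there.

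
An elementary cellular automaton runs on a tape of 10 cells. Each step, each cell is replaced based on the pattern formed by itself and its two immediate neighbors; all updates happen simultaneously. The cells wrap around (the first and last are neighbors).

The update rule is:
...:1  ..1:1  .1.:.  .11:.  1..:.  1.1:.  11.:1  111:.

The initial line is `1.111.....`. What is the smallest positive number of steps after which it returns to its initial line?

20

step 1: ....1.1111
step 2: .111.....1
step 3: ...1.1111.
step 4: 111.....1.
step 5: ..1.1111..
step 6: 11.....1.1
step 7: .1.1111...
step 8: 1.....1.11
step 9: 1.1111....
step 10: .....1.111
step 11: .1111....1
step 12: ....1.111.
step 13: 1111....1.
step 14: ...1.111..
step 15: 111....1.1
step 16: ..1.111...
step 17: 11....1.11
step 18: .1.111....
step 19: 1....1.111
step 20: 1.111.....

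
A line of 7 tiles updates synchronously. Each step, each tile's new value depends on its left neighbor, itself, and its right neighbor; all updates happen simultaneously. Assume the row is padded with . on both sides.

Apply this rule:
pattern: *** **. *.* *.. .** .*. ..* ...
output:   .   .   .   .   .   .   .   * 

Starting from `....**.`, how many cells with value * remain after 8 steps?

3

step 1: ***....
step 2: ....***
step 3: ***....  (repeats step 1; period 2)
step 8: ....***
count of *: 3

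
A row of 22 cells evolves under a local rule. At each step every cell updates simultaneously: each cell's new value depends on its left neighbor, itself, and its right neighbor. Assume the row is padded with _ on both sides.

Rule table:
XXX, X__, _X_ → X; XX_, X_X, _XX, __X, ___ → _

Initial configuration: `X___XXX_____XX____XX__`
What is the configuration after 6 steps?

_______XX__XX_____XX__

XX___X_X______X_____X_
__X__X_XX_____XX____XX
__XX_X___X______X_____
_____XX__XX_____XX____
_______X___X______X___
_______XX__XX_____XX__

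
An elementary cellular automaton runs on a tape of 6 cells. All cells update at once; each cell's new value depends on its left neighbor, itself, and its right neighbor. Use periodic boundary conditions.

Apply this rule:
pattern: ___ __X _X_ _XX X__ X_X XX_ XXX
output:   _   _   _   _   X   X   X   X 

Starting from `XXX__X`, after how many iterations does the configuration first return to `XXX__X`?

6

iteration 1: XXXX__
iteration 2: _XXXX_
iteration 3: __XXXX
iteration 4: X__XXX
iteration 5: XX__XX
iteration 6: XXX__X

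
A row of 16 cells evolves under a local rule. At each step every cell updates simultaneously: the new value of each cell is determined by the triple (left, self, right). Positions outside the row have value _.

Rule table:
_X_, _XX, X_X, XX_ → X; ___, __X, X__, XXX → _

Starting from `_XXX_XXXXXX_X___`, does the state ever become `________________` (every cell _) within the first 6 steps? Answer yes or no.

no

_X_XXX____XXX___
_XXX_X____X_X___
_X_XXX____XXX___  (repeats step 1; period 2)
step 6: _XXX_X____X_X___
step 6 is _XXX_X____X_X___, still not uniform _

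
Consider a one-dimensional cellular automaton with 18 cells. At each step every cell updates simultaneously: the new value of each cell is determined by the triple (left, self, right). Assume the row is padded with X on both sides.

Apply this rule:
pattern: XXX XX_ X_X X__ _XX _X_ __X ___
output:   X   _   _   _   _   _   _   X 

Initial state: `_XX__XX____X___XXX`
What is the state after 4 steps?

step 1: ________XX___X__XX
step 2: _XXXXXX____X_____X
step 3: __XXXX__XX___XXX__
step 4: ___XX______X__X___

___XX______X__X___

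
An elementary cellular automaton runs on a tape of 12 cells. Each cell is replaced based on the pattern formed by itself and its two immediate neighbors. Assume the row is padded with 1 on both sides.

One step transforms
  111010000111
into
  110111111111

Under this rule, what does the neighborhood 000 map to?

At position 6 the neighborhood is 000; the next row has 1 there.

1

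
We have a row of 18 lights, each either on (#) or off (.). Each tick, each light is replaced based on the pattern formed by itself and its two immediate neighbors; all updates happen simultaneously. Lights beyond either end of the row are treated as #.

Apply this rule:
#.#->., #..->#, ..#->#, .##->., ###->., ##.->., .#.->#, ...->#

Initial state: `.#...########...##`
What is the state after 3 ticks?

#####........###..

.####........###..
.....########...##
#####........###..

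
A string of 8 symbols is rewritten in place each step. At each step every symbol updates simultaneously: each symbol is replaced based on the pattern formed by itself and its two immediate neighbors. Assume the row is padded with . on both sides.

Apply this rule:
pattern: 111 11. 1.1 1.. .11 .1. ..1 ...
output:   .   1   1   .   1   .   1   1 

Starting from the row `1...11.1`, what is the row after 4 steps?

.1.111.1

step 1: ..11111.
step 2: 111...1.
step 3: 1.1.11..
step 4: .1.111.1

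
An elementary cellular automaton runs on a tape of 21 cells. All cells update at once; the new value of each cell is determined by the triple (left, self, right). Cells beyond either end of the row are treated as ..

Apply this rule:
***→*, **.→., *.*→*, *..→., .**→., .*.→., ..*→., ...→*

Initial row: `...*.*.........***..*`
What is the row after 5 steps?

**..*..*******..*....
........*****.....***
*******..***..***..*.
.*****....*....*.....
..***..**...**...****

..***..**...**...****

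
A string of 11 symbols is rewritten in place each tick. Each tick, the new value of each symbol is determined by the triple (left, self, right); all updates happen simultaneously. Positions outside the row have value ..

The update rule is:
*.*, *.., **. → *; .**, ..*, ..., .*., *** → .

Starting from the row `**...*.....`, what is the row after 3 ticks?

...**...*..

.**...*....
..**...*...
...**...*..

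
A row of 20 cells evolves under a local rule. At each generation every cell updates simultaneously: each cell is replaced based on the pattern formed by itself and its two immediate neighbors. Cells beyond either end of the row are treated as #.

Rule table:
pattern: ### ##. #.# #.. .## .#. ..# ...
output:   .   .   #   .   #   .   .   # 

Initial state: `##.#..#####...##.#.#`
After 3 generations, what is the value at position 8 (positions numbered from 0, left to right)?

..#...#.....#.#.#.##
....#...###..#.#.##.
.##...#.#.....#.##.#
position 8 holds #

#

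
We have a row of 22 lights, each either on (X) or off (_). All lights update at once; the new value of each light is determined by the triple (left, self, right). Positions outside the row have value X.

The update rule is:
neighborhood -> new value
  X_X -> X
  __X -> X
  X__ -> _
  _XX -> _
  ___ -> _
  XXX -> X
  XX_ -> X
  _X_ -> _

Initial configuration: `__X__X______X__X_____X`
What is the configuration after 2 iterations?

X__X______X__X_____X_X

iteration 1: _X__X______X__X_____X_
iteration 2: X__X______X__X_____X_X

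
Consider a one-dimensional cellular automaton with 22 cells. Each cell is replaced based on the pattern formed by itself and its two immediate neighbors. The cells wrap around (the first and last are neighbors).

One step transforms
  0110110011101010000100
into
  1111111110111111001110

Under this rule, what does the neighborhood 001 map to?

At position 0 the neighborhood is 001; the next row has 1 there.

1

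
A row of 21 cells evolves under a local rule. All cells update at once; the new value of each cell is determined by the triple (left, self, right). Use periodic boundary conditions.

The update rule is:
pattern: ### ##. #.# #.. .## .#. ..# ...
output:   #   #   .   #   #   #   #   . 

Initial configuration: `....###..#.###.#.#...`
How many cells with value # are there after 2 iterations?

15

...#######.###.#.##..
..########.###.#.###.
count of #: 15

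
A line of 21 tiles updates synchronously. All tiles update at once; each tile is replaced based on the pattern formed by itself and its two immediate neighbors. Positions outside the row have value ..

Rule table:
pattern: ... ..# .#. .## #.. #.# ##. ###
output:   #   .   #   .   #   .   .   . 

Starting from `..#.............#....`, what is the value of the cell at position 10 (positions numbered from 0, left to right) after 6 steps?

#.#############.#####
#....................
#####################
.....................
#####################  (repeats step 3; period 2)
step 6: .....................
position 10 holds .

.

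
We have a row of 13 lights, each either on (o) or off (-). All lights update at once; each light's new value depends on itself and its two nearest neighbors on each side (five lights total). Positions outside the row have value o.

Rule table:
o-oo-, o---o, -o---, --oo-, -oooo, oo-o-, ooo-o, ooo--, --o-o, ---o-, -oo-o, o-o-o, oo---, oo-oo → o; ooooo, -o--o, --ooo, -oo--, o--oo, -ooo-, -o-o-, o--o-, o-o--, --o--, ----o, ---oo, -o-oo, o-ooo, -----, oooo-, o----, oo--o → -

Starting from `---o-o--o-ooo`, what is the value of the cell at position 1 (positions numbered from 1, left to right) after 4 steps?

-

oooo----o--o-
---oo--o---o-
oo-o----oooo-
-oo-o----o-oo
position 1 holds -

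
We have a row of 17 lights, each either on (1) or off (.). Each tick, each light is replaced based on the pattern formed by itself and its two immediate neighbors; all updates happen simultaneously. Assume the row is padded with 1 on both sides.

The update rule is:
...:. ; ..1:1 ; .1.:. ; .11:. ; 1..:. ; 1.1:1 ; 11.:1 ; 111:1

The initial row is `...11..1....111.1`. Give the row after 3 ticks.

..1.1.1....1.111.
.1.1.1....1.1.111
1.1.1....1.1.1.11

1.1.1....1.1.1.11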